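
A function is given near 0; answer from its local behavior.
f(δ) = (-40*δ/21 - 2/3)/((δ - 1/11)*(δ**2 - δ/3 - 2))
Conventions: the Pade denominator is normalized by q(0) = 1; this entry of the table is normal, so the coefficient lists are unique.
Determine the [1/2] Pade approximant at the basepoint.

The Pade approximant has numerator coefficients [-11/3, -2254571/227094]; denominator coefficients [1, -178153/16221, -18571/64884].

Taylor coefficients needed (expand at 0): a_0 = -11/3, a_1 = -6325/126, a_2 = -417593/756, a_3 = -27583369/4536.
Write the denominator as Q(δ) = 1 + q1*δ + q2*δ^2. Requiring Q*f - P = O(δ^4) with deg P <= 1 kills the coefficients of δ^2..δ^3 in Q*f:
  δ^2: a_2 + q1*a_1 + q2*a_0 = 0, i.e. -417593/756 + (-6325/126)*q1 + (-11/3)*q2 = 0.
  δ^3: a_3 + q1*a_2 + q2*a_1 = 0, i.e. -27583369/4536 + (-417593/756)*q1 + (-6325/126)*q2 = 0.
Solving this linear system: q1 = -178153/16221, q2 = -18571/64884.
The numerator is Q*f truncated at degree 1: P0 = a_0 = -11/3; P1 = a_1 + q1*a_0 = -2254571/227094.


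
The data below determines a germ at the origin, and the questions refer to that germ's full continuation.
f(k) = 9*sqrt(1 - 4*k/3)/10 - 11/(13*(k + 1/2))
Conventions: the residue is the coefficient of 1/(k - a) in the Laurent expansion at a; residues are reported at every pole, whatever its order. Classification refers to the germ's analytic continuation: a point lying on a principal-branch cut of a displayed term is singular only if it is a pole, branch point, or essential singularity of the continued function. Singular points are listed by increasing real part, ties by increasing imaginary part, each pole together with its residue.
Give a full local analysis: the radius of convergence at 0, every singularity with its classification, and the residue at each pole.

Radius of convergence at 0: 1/2.
At -1/2: a pole of order 1; residue -11/13.
At 3/4: an algebraic (square-root) branch point.

Denominator factor (k + 1/2): pole of order 1 at -1/2, modulus 1/2.
Branch term (9/10)*sqrt(1 - k/(3/4)): its argument vanishes at k = 3/4, a square-root branch point, modulus 3/4.
The radius of convergence is the smallest modulus among the singular points: 1/2.
The branch term is analytic at -1/2 and contributes nothing to the residue; only the rational part matters.
At the order-1 pole -1/2 set g(k) = (k - (-1/2))*(rational part) = -11/13.
Simple pole: residue = g(a) at a = -1/2, which is -11/13.
List the singular points by increasing real part (a conjugate pair: the negative imaginary part first).


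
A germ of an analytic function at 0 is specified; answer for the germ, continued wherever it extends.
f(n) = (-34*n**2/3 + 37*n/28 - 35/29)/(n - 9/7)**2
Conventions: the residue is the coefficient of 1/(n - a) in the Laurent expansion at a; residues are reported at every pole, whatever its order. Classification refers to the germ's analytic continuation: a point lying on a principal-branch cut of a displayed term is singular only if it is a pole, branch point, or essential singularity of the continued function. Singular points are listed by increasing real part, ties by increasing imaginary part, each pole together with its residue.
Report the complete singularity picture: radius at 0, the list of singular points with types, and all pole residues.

Radius of convergence at 0: 9/7.
At 9/7: a pole of order 2; residue -779/28.

Denominator factor (n - 9/7)^2: pole of order 2 at 9/7, modulus 9/7.
The radius of convergence is the smallest modulus among the singular points: 9/7.
At the order-2 pole 9/7 set g(n) = (n - (9/7))^2*f(n) = -34*n**2/3 + 37*n/28 - 35/29.
Order-2 pole: residue = g'(a); g'(9/7) = -779/28, so the residue is -779/28.


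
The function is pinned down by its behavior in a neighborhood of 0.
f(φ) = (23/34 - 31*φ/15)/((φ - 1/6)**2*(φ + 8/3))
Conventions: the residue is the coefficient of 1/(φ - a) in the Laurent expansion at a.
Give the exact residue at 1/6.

At the order-2 pole 1/6 set g(φ) = (φ - (1/6))^2*f(φ) = (23/34 - 31*φ/15)/(φ + 8/3).
Order-2 pole: residue = g'(a); g'(1/6) = -18934/24565, so the residue is -18934/24565.

The residue is -18934/24565.


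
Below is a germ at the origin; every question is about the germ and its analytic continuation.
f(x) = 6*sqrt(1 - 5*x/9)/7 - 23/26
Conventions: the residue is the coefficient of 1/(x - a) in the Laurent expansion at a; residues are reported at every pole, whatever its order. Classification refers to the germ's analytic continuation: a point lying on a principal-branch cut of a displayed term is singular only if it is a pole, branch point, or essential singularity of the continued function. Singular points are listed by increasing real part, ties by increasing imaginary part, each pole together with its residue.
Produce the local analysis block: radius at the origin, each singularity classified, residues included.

Branch term (6/7)*sqrt(1 - x/(9/5)): its argument vanishes at x = 9/5, a square-root branch point, modulus 9/5.
The radius of convergence is the smallest modulus among the singular points: 9/5.

Radius of convergence at 0: 9/5.
At 9/5: an algebraic (square-root) branch point.


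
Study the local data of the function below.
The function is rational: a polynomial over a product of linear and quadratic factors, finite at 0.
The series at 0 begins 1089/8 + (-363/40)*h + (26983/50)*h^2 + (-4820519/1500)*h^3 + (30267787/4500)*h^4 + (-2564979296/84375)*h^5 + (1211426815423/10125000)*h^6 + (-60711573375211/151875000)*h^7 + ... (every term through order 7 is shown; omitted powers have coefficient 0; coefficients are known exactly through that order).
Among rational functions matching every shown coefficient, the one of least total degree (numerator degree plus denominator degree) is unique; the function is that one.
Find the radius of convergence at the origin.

No rational of total degree below 5 reproduces all 8 coefficients; solving the [0/5] Pade equations on them gives f(h) = 33/(8*(h + 3/11)*(h**2 - 3*h/5 + 1/3)**2), whose expansion matches every shown term.
Denominator factor (h**2 - 3*h/5 + 1/3)^2: discriminant -73/75, complex-conjugate roots (3/10) + ((1/30)*sqrt(219))*i and (3/10) - ((1/30)*sqrt(219))*i; poles of order 2, moduli (1/3)*sqrt(3) and (1/3)*sqrt(3).
Denominator factor (h + 3/11): pole of order 1 at -3/11, modulus 3/11.
The radius of convergence is the smallest modulus among the singular points: 3/11.

The radius of convergence is 3/11.


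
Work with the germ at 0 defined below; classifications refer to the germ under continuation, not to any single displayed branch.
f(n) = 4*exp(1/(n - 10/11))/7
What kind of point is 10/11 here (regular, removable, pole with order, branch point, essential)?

The exponent 1/(n - (10/11)) has a pole at 10/11, so exp(1/(n - (10/11))) takes every nonzero value near it: an essential singularity (not a pole of any order).

The point is an essential singularity.


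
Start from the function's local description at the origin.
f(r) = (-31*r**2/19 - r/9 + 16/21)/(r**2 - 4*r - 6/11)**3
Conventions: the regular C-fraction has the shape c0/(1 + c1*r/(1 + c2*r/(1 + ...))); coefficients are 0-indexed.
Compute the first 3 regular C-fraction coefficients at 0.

The regular C-fraction coefficients are [-2662/567, 1063/48, -7056883/969456].

Taylor coefficients (expand at 0): a_0 = -2662/567, a_1 = 1414853/13608, a_2 = -133215797/86184.
c0 = a_0 = -2662/567. Peel one level at a time: if S = 1 + c*r/S' with S'(0) = 1, then c is the r-coefficient of S and S' = c*r/(S - 1).
S_1 = c0/f = 1 + (1063/48)*r + (7056883/43776)*r^2 + ...; c1 = 1063/48.
S_2 = c1*r/(S_1 - 1) = 1 + (-7056883/969456)*r + ...; c2 = -7056883/969456.


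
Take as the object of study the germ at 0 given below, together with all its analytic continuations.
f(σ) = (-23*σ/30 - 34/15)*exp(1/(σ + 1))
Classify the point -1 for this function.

The point is an essential singularity.

The exponent 1/(σ - (-1)) has a pole at -1, so exp(1/(σ - (-1))) takes every nonzero value near it: an essential singularity (not a pole of any order).


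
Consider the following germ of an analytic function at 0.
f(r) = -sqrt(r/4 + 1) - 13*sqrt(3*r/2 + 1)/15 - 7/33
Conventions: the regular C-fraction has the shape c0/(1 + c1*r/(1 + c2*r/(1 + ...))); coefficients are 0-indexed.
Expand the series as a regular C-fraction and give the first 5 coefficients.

The regular C-fraction coefficients are [-343/165, -1023/2744, 118649/170128, 11120403/58849904, 35814379825/61547507664].

Taylor coefficients (expand at 0): a_0 = -343/165, a_1 = -31/40, a_2 = 161/640, a_3 = -941/5120, a_4 = 5621/32768.
c0 = a_0 = -343/165. Peel one level at a time: if S = 1 + c*r/S' with S'(0) = 1, then c is the r-coefficient of S and S' = c*r/(S - 1).
S_1 = c0/f = 1 + (-1023/2744)*r + (3915417/15059072)*r^2 + ...; c1 = -1023/2744.
S_2 = c1*r/(S_1 - 1) = 1 + (118649/170128)*r + (-32421/246016)*r^2 + ...; c2 = 118649/170128.
S_3 = c2*r/(S_2 - 1) = 1 + (11120403/58849904)*r + (-396268783225/3603861811456)*r^2 + ...; c3 = 11120403/58849904.
S_4 = c3*r/(S_3 - 1) = 1 + (35814379825/61547507664)*r + ...; c4 = 35814379825/61547507664.


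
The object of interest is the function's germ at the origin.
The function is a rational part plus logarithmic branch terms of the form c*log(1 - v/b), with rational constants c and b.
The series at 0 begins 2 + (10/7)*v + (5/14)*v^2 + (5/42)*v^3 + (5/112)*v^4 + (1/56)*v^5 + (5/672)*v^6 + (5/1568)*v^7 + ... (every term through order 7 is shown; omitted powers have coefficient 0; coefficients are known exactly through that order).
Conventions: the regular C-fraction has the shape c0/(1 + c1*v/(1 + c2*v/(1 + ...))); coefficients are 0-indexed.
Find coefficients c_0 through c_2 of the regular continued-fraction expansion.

Taylor coefficients (read off): a_0 = 2, a_1 = 10/7, a_2 = 5/14.
c0 = a_0 = 2. Peel one level at a time: if S = 1 + c*v/S' with S'(0) = 1, then c is the v-coefficient of S and S' = c*v/(S - 1).
S_1 = c0/f = 1 + (-5/7)*v + (65/196)*v^2 + ...; c1 = -5/7.
S_2 = c1*v/(S_1 - 1) = 1 + (13/28)*v + ...; c2 = 13/28.

The regular C-fraction coefficients are [2, -5/7, 13/28].


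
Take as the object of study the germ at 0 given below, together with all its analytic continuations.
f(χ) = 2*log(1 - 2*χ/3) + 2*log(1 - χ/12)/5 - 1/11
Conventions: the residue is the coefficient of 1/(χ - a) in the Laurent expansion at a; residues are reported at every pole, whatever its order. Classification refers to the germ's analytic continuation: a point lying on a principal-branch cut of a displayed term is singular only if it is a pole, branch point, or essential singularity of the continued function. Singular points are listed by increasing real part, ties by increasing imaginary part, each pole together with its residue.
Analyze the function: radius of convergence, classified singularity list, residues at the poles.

Radius of convergence at 0: 3/2.
At 3/2: a logarithmic branch point.
At 12: a logarithmic branch point.

Branch term (2/5)*log(1 - χ/(12)): its argument vanishes at χ = 12, a logarithmic branch point, modulus 12.
Branch term (2)*log(1 - χ/(3/2)): its argument vanishes at χ = 3/2, a logarithmic branch point, modulus 3/2.
The radius of convergence is the smallest modulus among the singular points: 3/2.
List the singular points by increasing real part (a conjugate pair: the negative imaginary part first).


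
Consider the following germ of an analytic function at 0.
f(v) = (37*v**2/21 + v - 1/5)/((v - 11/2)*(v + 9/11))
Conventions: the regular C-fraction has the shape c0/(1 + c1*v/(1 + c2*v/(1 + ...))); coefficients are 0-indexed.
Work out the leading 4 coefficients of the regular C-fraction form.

The regular C-fraction coefficients are [2/45, 598/99, -26881/4186, 16809313/337571598].

Taylor coefficients (expand at 0): a_0 = 2/45, a_1 = -1196/4455, a_2 = -315982/3087315, a_3 = 2862386/61128837.
c0 = a_0 = 2/45. Peel one level at a time: if S = 1 + c*v/S' with S'(0) = 1, then c is the v-coefficient of S and S' = c*v/(S - 1).
S_1 = c0/f = 1 + (598/99)*v + (26881/693)*v^2 + ...; c1 = 598/99.
S_2 = c1*v/(S_1 - 1) = 1 + (-26881/4186)*v + (16809313/52567788)*v^2 + ...; c2 = -26881/4186.
S_3 = c2*v/(S_2 - 1) = 1 + (16809313/337571598)*v + ...; c3 = 16809313/337571598.


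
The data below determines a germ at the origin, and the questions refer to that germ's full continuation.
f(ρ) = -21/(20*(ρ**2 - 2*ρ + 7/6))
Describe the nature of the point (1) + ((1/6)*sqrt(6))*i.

The point is a pole of order 1.

The denominator factor ρ**2 - 2*ρ + 7/6 vanishes at (1) + ((1/6)*sqrt(6))*i and appears to the power 1; the numerator there equals -21/20, nonzero, and no other factor vanishes.
Hence a pole whose order is the multiplicity, 1.


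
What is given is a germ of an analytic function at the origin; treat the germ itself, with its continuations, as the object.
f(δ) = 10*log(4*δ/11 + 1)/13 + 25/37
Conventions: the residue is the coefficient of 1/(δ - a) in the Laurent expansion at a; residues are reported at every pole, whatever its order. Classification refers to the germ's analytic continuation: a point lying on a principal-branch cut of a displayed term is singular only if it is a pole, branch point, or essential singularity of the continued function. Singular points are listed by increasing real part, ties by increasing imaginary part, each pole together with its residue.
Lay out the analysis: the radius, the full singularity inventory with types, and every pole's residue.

Branch term (10/13)*log(1 - δ/(-11/4)): its argument vanishes at δ = -11/4, a logarithmic branch point, modulus 11/4.
The radius of convergence is the smallest modulus among the singular points: 11/4.

Radius of convergence at 0: 11/4.
At -11/4: a logarithmic branch point.


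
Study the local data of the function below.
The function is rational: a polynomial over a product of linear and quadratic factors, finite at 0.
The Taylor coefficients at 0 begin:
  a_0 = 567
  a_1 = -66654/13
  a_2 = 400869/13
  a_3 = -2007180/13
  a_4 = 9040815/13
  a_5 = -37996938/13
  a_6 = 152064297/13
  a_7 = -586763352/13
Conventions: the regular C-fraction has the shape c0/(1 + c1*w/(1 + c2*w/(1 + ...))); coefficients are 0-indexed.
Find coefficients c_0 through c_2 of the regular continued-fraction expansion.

Taylor coefficients (read off): a_0 = 567, a_1 = -66654/13, a_2 = 400869/13.
c0 = a_0 = 567. Peel one level at a time: if S = 1 + c*w/S' with S'(0) = 1, then c is the w-coefficient of S and S' = c*w/(S - 1).
S_1 = c0/f = 1 + (1058/117)*w + (374893/13689)*w^2 + ...; c1 = 1058/117.
S_2 = c1*w/(S_1 - 1) = 1 + (-374893/123786)*w + ...; c2 = -374893/123786.

The regular C-fraction coefficients are [567, 1058/117, -374893/123786].


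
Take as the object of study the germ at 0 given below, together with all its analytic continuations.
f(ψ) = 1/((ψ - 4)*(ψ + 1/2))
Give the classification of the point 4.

The point is a pole of order 1.

The denominator factor ψ - 4 vanishes at 4 and appears to the power 1; the numerator there equals 1, nonzero, and no other factor vanishes.
Hence a pole whose order is the multiplicity, 1.


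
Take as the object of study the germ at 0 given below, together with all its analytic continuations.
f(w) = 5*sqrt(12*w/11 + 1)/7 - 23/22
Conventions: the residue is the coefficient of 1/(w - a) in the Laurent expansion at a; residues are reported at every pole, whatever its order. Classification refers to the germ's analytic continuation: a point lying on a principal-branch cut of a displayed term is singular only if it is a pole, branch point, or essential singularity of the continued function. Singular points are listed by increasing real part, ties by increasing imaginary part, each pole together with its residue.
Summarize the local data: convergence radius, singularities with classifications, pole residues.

Radius of convergence at 0: 11/12.
At -11/12: an algebraic (square-root) branch point.

Branch term (5/7)*sqrt(1 - w/(-11/12)): its argument vanishes at w = -11/12, a square-root branch point, modulus 11/12.
The radius of convergence is the smallest modulus among the singular points: 11/12.


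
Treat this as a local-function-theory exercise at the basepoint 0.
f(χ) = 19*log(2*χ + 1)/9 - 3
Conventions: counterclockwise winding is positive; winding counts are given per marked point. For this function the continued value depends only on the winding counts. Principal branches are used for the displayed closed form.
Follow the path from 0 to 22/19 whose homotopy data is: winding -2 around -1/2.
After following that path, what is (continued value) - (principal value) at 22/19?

Continued minus principal equals -(76/9)*pi*i.

The rational part is single-valued and drops out of the difference; each branch term changes only by its own monodromy.
(19/9)*log(1 - χ/(-1/2)): each positive loop around -1/2 adds 2*pi*i to the log, so winding -2 contributes (19/9)*(-2)*2*pi*i = -(76/9)*pi*i.
Summing the contributions at χ = 22/19 gives -(76/9)*pi*i.


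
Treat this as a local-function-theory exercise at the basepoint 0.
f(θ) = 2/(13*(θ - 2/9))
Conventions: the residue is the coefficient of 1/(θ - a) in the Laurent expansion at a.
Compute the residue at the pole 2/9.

The residue is 2/13.

At the order-1 pole 2/9 set g(θ) = (θ - (2/9))*f(θ) = 2/13.
Simple pole: residue = g(a) at a = 2/9, which is 2/13.


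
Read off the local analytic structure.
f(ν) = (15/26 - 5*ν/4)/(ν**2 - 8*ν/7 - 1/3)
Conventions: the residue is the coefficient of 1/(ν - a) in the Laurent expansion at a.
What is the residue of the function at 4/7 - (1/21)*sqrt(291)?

The factor ν**2 - 8*ν/7 - 1/3 splits as (ν - a)(ν - a') with a = 4/7 - (1/21)*sqrt(291), a' = 4/7 + (1/21)*sqrt(291). At the order-1 pole a set g(ν) = (ν - a)*f(ν) = [15/26 - 5*ν/4] / (ν - a').
Simple pole: residue = g(a) at a = 4/7 - (1/21)*sqrt(291), which is -5/8 + (25/5044)*sqrt(291).

The residue is -5/8 + (25/5044)*sqrt(291).


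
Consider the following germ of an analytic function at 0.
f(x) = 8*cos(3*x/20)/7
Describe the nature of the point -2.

The point is a regular point.

There is no denominator, hence no pole anywhere.
The factor cos(3*x/20) is entire.
So the germ continues analytically to -2.


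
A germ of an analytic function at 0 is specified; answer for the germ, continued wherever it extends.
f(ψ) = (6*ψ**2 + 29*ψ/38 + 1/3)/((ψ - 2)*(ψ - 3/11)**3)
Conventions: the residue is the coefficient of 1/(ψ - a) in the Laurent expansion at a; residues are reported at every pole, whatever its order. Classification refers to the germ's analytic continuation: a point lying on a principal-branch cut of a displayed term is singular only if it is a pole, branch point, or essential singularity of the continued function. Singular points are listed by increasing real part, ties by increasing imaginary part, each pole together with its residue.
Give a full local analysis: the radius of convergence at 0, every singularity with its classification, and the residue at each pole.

Denominator factor (ψ - 3/11)^3: pole of order 3 at 3/11, modulus 3/11.
Denominator factor (ψ - 2): pole of order 1 at 2, modulus 2.
The radius of convergence is the smallest modulus among the singular points: 3/11.
At the order-3 pole 3/11 set g(ψ) = (ψ - (3/11))^3*f(ψ) = (6*ψ**2 + 29*ψ/38 + 1/3)/(ψ - 2).
Order-3 pole: residue = g''(a)/2; g''(3/11) = -3923788/390963, so the residue is -1961894/390963.
At the order-1 pole 2 set g(ψ) = (ψ - (2))*f(ψ) = (6*ψ**2 + 29*ψ/38 + 1/3)/(ψ - 3/11)**3.
Simple pole: residue = g(a) at a = 2, which is 1961894/390963.
List the singular points by increasing real part (a conjugate pair: the negative imaginary part first).

Radius of convergence at 0: 3/11.
At 3/11: a pole of order 3; residue -1961894/390963.
At 2: a pole of order 1; residue 1961894/390963.


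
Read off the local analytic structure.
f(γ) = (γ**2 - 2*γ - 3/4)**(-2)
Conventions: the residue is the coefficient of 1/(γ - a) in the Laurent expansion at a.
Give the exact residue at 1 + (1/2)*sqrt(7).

The residue is -(2/49)*sqrt(7).

The factor γ**2 - 2*γ - 3/4 splits as (γ - a)(γ - a') with a = 1 + (1/2)*sqrt(7), a' = 1 - (1/2)*sqrt(7). At the order-2 pole a set g(γ) = (γ - a)^2*f(γ) = [1] / (γ - a')^2.
Order-2 pole: residue = g'(a); g'(1 + (1/2)*sqrt(7)) = -(2/49)*sqrt(7), so the residue is -(2/49)*sqrt(7).


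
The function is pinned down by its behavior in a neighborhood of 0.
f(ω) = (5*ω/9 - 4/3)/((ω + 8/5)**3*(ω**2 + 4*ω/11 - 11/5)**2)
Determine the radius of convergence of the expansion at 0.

The radius of convergence is -2/11 + (1/55)*sqrt(6755).

Denominator factor (ω**2 + 4*ω/11 - 11/5)^2: discriminant 5404/605, real irrational roots -2/11 + (1/55)*sqrt(6755) and -2/11 - (1/55)*sqrt(6755); poles of order 2, moduli -2/11 + (1/55)*sqrt(6755) and 2/11 + (1/55)*sqrt(6755).
Denominator factor (ω + 8/5)^3: pole of order 3 at -8/5, modulus 8/5.
The radius of convergence is the smallest modulus among the singular points: -2/11 + (1/55)*sqrt(6755).


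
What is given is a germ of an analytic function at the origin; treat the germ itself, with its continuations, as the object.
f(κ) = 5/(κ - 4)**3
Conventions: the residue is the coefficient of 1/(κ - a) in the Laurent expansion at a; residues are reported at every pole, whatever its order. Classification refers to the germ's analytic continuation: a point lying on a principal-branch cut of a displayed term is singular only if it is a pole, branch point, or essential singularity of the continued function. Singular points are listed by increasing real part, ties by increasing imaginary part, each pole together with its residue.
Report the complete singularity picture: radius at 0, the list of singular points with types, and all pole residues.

Denominator factor (κ - 4)^3: pole of order 3 at 4, modulus 4.
The radius of convergence is the smallest modulus among the singular points: 4.
At the order-3 pole 4 set g(κ) = (κ - (4))^3*f(κ) = 5.
Order-3 pole: residue = g''(a)/2; g''(4) = 0, so the residue is 0.

Radius of convergence at 0: 4.
At 4: a pole of order 3; residue 0.


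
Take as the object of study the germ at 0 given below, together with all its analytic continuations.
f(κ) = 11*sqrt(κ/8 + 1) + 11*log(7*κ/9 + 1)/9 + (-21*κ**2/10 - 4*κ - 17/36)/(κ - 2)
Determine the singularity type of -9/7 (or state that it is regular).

The term (11/9)*log(1 - κ/(-9/7)) has argument 1 - -9/7/(-9/7) = 0 at -9/7: a logarithmic (infinitely-sheeted) branch point; the remaining terms are analytic or single-valued there.

The point is a logarithmic branch point.


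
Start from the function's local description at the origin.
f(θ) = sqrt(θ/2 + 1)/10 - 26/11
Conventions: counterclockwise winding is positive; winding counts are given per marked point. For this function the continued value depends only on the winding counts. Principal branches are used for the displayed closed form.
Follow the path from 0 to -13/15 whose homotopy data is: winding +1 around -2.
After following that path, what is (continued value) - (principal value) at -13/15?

The rational part is single-valued and drops out of the difference; each branch term changes only by its own monodromy.
(1/10)*sqrt(1 - θ/(-2)): winding +1 is odd, the square root flips sign, contributing -2*(1/10)*sqrt(1 - (-13/15)/(-2)) = -2*(1/10)*sqrt(17/30) = -(1/150)*sqrt(510).
Summing the contributions at θ = -13/15 gives -(1/150)*sqrt(510).

Continued minus principal equals -(1/150)*sqrt(510).


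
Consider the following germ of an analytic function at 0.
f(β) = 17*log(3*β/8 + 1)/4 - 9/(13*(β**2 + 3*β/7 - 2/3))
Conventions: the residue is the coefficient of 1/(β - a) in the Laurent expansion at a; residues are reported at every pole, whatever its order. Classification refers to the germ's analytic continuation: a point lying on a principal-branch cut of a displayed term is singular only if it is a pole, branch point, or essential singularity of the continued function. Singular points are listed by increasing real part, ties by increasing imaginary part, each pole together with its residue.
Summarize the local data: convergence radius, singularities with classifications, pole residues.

Denominator factor (β**2 + 3*β/7 - 2/3): discriminant 419/147, real irrational roots -3/14 + (1/42)*sqrt(1257) and -3/14 - (1/42)*sqrt(1257); poles of order 1, moduli -3/14 + (1/42)*sqrt(1257) and 3/14 + (1/42)*sqrt(1257).
Branch term (17/4)*log(1 - β/(-8/3)): its argument vanishes at β = -8/3, a logarithmic branch point, modulus 8/3.
The radius of convergence is the smallest modulus among the singular points: -3/14 + (1/42)*sqrt(1257).
The branch term is analytic at -3/14 - (1/42)*sqrt(1257) and contributes nothing to the residue; only the rational part matters.
The factor β**2 + 3*β/7 - 2/3 splits as (β - a)(β - a') with a = -3/14 - (1/42)*sqrt(1257), a' = -3/14 + (1/42)*sqrt(1257). At the order-1 pole a set g(β) = (β - a)*(rational part) = [-9/13] / (β - a').
Simple pole: residue = g(a) at a = -3/14 - (1/42)*sqrt(1257), which is (63/5447)*sqrt(1257).
The branch term is analytic at -3/14 + (1/42)*sqrt(1257) and contributes nothing to the residue; only the rational part matters.
The factor β**2 + 3*β/7 - 2/3 splits as (β - a)(β - a') with a = -3/14 + (1/42)*sqrt(1257), a' = -3/14 - (1/42)*sqrt(1257). At the order-1 pole a set g(β) = (β - a)*(rational part) = [-9/13] / (β - a').
Simple pole: residue = g(a) at a = -3/14 + (1/42)*sqrt(1257), which is -(63/5447)*sqrt(1257).
List the singular points by increasing real part (a conjugate pair: the negative imaginary part first).

Radius of convergence at 0: -3/14 + (1/42)*sqrt(1257).
At -8/3: a logarithmic branch point.
At -3/14 - (1/42)*sqrt(1257): a pole of order 1; residue (63/5447)*sqrt(1257).
At -3/14 + (1/42)*sqrt(1257): a pole of order 1; residue -(63/5447)*sqrt(1257).


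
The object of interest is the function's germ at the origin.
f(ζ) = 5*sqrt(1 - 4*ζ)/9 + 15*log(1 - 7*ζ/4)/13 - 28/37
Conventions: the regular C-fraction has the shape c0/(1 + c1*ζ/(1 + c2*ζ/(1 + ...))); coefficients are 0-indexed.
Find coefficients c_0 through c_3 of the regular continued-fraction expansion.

Taylor coefficients (expand at 0): a_0 = -67/333, a_1 = -1465/468, a_2 = -10775/3744, a_3 = -32075/7488.
c0 = a_0 = -67/333. Peel one level at a time: if S = 1 + c*ζ/S' with S'(0) = 1, then c is the ζ-coefficient of S and S' = c*ζ/(S - 1).
S_1 = c0/f = 1 + (-54205/3484)*ζ + (5529118125/24276512)*ζ^2 + ...; c1 = -54205/3484.
S_2 = c1*ζ/(S_1 - 1) = 1 + (29887125/2041624)*ζ + (-2874355/5494336)*ζ^2 + ...; c2 = 29887125/2041624.
S_3 = c2*ζ/(S_2 - 1) = 1 + (500712641/14011084200)*ζ + ...; c3 = 500712641/14011084200.

The regular C-fraction coefficients are [-67/333, -54205/3484, 29887125/2041624, 500712641/14011084200].


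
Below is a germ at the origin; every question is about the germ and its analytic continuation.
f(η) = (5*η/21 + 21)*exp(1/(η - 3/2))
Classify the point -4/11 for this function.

There is no denominator, hence no pole anywhere.
The essential point of exp(1/(η - (3/2))) is 3/2, not -4/11.
So the germ continues analytically to -4/11.

The point is a regular point.


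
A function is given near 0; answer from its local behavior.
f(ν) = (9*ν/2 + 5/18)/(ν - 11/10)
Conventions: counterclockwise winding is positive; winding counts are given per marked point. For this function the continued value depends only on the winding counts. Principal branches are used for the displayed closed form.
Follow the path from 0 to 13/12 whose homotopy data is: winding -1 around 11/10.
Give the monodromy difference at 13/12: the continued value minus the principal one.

The function is rational, hence single-valued: continuing it around any pole returns the same value, so the difference is 0.

Continued minus principal equals 0.


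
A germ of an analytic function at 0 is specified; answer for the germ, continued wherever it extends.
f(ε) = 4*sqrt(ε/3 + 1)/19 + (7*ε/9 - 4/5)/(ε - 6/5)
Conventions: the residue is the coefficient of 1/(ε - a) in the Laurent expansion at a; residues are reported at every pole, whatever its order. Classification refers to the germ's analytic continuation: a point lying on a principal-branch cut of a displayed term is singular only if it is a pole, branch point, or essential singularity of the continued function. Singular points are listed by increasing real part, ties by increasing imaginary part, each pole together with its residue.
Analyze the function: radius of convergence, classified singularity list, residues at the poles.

Radius of convergence at 0: 6/5.
At -3: an algebraic (square-root) branch point.
At 6/5: a pole of order 1; residue 2/15.

Denominator factor (ε - 6/5): pole of order 1 at 6/5, modulus 6/5.
Branch term (4/19)*sqrt(1 - ε/(-3)): its argument vanishes at ε = -3, a square-root branch point, modulus 3.
The radius of convergence is the smallest modulus among the singular points: 6/5.
The branch term is analytic at 6/5 and contributes nothing to the residue; only the rational part matters.
At the order-1 pole 6/5 set g(ε) = (ε - (6/5))*(rational part) = 7*ε/9 - 4/5.
Simple pole: residue = g(a) at a = 6/5, which is 2/15.
List the singular points by increasing real part (a conjugate pair: the negative imaginary part first).


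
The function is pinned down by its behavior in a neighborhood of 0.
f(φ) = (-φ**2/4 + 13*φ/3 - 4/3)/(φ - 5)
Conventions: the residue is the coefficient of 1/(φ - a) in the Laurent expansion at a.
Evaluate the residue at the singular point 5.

The residue is 169/12.

At the order-1 pole 5 set g(φ) = (φ - (5))*f(φ) = -φ**2/4 + 13*φ/3 - 4/3.
Simple pole: residue = g(a) at a = 5, which is 169/12.


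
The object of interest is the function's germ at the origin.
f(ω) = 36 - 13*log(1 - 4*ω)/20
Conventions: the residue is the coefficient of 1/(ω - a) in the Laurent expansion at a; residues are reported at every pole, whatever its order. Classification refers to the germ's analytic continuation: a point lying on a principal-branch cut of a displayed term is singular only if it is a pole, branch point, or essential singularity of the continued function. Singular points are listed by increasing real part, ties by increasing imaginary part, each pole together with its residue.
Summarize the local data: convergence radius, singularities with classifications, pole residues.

Radius of convergence at 0: 1/4.
At 1/4: a logarithmic branch point.

Branch term (-13/20)*log(1 - ω/(1/4)): its argument vanishes at ω = 1/4, a logarithmic branch point, modulus 1/4.
The radius of convergence is the smallest modulus among the singular points: 1/4.


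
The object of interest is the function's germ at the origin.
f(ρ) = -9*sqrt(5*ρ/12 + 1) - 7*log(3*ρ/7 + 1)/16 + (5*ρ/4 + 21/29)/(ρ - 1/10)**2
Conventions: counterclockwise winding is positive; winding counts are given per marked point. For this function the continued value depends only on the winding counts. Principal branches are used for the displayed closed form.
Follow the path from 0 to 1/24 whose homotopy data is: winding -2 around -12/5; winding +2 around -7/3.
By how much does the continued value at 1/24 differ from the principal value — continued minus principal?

The rational part is single-valued and drops out of the difference; each branch term changes only by its own monodromy.
(-9)*sqrt(1 - ρ/(-12/5)): winding -2 is even, the square root returns to the same sheet, contribution 0.
(-7/16)*log(1 - ρ/(-7/3)): each positive loop around -7/3 adds 2*pi*i to the log, so winding +2 contributes (-7/16)*(2)*2*pi*i = -(7/4)*pi*i.
Summing the contributions at ρ = 1/24 gives -(7/4)*pi*i.

Continued minus principal equals -(7/4)*pi*i.


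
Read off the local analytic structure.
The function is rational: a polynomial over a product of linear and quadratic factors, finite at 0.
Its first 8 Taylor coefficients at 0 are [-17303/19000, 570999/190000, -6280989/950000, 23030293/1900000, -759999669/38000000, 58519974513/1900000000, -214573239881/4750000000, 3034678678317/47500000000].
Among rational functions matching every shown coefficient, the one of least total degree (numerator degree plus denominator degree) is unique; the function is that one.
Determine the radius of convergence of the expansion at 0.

No rational of total degree below 3 reproduces all 8 coefficients; solving the [0/3] Pade equations on them gives f(χ) = -13/(19*(χ + 10/11)**3), whose expansion matches every shown term.
Denominator factor (χ + 10/11)^3: pole of order 3 at -10/11, modulus 10/11.
The radius of convergence is the smallest modulus among the singular points: 10/11.

The radius of convergence is 10/11.


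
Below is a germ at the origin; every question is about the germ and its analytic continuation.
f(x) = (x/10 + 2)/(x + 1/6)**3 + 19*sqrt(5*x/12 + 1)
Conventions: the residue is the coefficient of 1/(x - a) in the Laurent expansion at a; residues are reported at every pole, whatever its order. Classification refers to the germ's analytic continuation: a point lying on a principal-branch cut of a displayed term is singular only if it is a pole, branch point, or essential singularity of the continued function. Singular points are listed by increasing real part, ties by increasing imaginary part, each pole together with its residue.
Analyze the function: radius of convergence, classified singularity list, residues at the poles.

Radius of convergence at 0: 1/6.
At -12/5: an algebraic (square-root) branch point.
At -1/6: a pole of order 3; residue 0.

Denominator factor (x + 1/6)^3: pole of order 3 at -1/6, modulus 1/6.
Branch term (19)*sqrt(1 - x/(-12/5)): its argument vanishes at x = -12/5, a square-root branch point, modulus 12/5.
The radius of convergence is the smallest modulus among the singular points: 1/6.
The branch term is analytic at -1/6 and contributes nothing to the residue; only the rational part matters.
At the order-3 pole -1/6 set g(x) = (x - (-1/6))^3*(rational part) = x/10 + 2.
Order-3 pole: residue = g''(a)/2; g''(-1/6) = 0, so the residue is 0.
List the singular points by increasing real part (a conjugate pair: the negative imaginary part first).


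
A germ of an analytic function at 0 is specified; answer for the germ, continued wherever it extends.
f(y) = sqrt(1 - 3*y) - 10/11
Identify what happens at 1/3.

The term (1)*sqrt(1 - y/(1/3)) has argument 1 - 1/3/(1/3) = 0 at 1/3: a square-root (algebraic, two-sheeted) branch point; the remaining terms are analytic or single-valued there.

The point is an algebraic (square-root) branch point.


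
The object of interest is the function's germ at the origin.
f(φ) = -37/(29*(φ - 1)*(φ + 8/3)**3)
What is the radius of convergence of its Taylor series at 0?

Denominator factor (φ - 1): pole of order 1 at 1, modulus 1.
Denominator factor (φ + 8/3)^3: pole of order 3 at -8/3, modulus 8/3.
The radius of convergence is the smallest modulus among the singular points: 1.

The radius of convergence is 1.


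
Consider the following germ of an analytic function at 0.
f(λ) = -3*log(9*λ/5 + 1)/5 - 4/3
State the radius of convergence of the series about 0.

Branch term (-3/5)*log(1 - λ/(-5/9)): its argument vanishes at λ = -5/9, a logarithmic branch point, modulus 5/9.
The radius of convergence is the smallest modulus among the singular points: 5/9.

The radius of convergence is 5/9.


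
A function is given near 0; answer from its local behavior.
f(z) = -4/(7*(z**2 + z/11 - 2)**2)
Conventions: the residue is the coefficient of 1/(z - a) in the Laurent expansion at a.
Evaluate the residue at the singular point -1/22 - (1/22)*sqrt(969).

The residue is -(10648/6572727)*sqrt(969).

The factor z**2 + z/11 - 2 splits as (z - a)(z - a') with a = -1/22 - (1/22)*sqrt(969), a' = -1/22 + (1/22)*sqrt(969). At the order-2 pole a set g(z) = (z - a)^2*f(z) = [-4/7] / (z - a')^2.
Order-2 pole: residue = g'(a); g'(-1/22 - (1/22)*sqrt(969)) = -(10648/6572727)*sqrt(969), so the residue is -(10648/6572727)*sqrt(969).


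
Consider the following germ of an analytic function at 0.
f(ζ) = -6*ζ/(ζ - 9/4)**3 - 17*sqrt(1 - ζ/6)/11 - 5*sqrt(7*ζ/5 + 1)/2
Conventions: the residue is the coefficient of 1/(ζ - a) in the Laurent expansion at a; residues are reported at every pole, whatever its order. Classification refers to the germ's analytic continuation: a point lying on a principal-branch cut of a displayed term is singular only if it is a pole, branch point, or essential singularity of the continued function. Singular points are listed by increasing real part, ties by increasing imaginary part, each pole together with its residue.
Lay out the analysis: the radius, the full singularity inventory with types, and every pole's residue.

Denominator factor (ζ - 9/4)^3: pole of order 3 at 9/4, modulus 9/4.
Branch term (-5/2)*sqrt(1 - ζ/(-5/7)): its argument vanishes at ζ = -5/7, a square-root branch point, modulus 5/7.
Branch term (-17/11)*sqrt(1 - ζ/(6)): its argument vanishes at ζ = 6, a square-root branch point, modulus 6.
The radius of convergence is the smallest modulus among the singular points: 5/7.
The branch terms are analytic at 9/4 and contribute nothing to the residue; only the rational part matters.
At the order-3 pole 9/4 set g(ζ) = (ζ - (9/4))^3*(rational part) = -6*ζ.
Order-3 pole: residue = g''(a)/2; g''(9/4) = 0, so the residue is 0.
List the singular points by increasing real part (a conjugate pair: the negative imaginary part first).

Radius of convergence at 0: 5/7.
At -5/7: an algebraic (square-root) branch point.
At 9/4: a pole of order 3; residue 0.
At 6: an algebraic (square-root) branch point.


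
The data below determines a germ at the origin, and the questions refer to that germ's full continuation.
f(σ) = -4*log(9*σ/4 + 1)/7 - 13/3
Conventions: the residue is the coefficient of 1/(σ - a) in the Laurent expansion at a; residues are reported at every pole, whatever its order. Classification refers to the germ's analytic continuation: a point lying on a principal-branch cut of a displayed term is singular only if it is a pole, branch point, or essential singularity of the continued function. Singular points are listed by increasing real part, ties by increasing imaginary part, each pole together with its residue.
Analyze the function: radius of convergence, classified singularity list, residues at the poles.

Branch term (-4/7)*log(1 - σ/(-4/9)): its argument vanishes at σ = -4/9, a logarithmic branch point, modulus 4/9.
The radius of convergence is the smallest modulus among the singular points: 4/9.

Radius of convergence at 0: 4/9.
At -4/9: a logarithmic branch point.


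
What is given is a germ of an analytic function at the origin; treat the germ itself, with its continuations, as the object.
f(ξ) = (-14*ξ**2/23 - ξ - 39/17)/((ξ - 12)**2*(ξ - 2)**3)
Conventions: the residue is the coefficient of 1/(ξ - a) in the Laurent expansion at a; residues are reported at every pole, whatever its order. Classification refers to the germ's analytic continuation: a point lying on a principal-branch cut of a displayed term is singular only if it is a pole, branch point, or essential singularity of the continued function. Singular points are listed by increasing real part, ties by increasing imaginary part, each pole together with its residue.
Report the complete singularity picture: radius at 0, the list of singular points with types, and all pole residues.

Radius of convergence at 0: 2.
At 2: a pole of order 3; residue -58553/3910000.
At 12: a pole of order 2; residue 58553/3910000.

Denominator factor (ξ - 12)^2: pole of order 2 at 12, modulus 12.
Denominator factor (ξ - 2)^3: pole of order 3 at 2, modulus 2.
The radius of convergence is the smallest modulus among the singular points: 2.
At the order-3 pole 2 set g(ξ) = (ξ - (2))^3*f(ξ) = (-14*ξ**2/23 - ξ - 39/17)/(ξ - 12)**2.
Order-3 pole: residue = g''(a)/2; g''(2) = -58553/1955000, so the residue is -58553/3910000.
At the order-2 pole 12 set g(ξ) = (ξ - (12))^2*f(ξ) = (-14*ξ**2/23 - ξ - 39/17)/(ξ - 2)**3.
Order-2 pole: residue = g'(a); g'(12) = 58553/3910000, so the residue is 58553/3910000.
List the singular points by increasing real part (a conjugate pair: the negative imaginary part first).
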